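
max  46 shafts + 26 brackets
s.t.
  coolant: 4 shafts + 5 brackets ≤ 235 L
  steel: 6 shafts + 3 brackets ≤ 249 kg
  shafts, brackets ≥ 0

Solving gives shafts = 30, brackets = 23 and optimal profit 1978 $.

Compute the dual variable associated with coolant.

Both coolant and steel are binding at x*.
From A_Bᵀ y = c: 4·y_coolant + 6·y_steel = 46; 5·y_coolant + 3·y_steel = 26.
→ y_coolant = 1 and y_steel = 7.
Shadow price of coolant = 1.

1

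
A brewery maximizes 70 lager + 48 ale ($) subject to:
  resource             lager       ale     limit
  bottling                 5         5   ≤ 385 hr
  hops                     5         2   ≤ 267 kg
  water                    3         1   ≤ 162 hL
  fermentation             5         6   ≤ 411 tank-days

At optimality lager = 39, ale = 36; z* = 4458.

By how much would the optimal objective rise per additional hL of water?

0

At the optimum: bottling uses 375 of 385 (slack = 10); hops uses 267 of 267 (binding); water uses 153 of 162 (slack = 9); fermentation uses 411 of 411 (binding).
Since bottling, water are not tight, their duals are 0.
From A_Bᵀ y = c: 5·y_hops + 5·y_fermentation = 70; 2·y_hops + 6·y_fermentation = 48.
→ y_hops = 9 and y_fermentation = 5.
Shadow price of water = 0.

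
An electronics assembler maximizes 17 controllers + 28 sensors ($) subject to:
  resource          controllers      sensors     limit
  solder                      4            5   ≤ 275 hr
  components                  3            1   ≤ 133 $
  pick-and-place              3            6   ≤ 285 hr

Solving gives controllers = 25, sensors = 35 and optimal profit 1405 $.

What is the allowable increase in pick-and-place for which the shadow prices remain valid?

45

Binding constraints: solder, pick-and-place. The basis is B = [[4,5],[3,6]] with det 9.
Per unit increase in pick-and-place, x* moves by d = (-0.5556, 0.4444).
The basis stays optimal until controllers reaches 0; allowable increase = 45 hr.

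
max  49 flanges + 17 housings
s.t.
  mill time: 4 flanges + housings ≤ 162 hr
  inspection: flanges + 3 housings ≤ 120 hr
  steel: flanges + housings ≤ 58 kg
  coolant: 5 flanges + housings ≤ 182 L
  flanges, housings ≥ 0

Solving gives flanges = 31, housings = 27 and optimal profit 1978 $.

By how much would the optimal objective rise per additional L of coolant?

8

At the optimum: mill time uses 151 of 162 (slack = 11); inspection uses 112 of 120 (slack = 8); steel uses 58 of 58 (binding); coolant uses 182 of 182 (binding).
By complementary slackness, y = 0 for the non-binding constraints.
Dual feasibility on the basic columns requires 1·y_steel + 5·y_coolant = 49, 1·y_steel + 1·y_coolant = 17.
→ y_steel = 9 and y_coolant = 8.
Shadow price of coolant = 8.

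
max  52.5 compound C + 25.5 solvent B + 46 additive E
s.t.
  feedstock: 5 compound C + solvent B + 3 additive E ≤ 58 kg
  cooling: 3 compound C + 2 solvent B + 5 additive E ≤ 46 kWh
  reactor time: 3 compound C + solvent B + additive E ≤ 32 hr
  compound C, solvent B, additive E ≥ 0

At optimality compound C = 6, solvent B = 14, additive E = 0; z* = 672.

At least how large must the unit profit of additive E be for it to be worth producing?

At the optimum: feedstock uses 44 of 58 (slack = 14); cooling uses 46 of 46 (binding); reactor time uses 32 of 32 (binding).
Since feedstock is not tight, its dual is 0.
From A_Bᵀ y = c: 3·y_cooling + 3·y_reactor time = 52.5; 2·y_cooling + 1·y_reactor time = 25.5.
→ y_cooling = 8 and y_reactor time = 9.5.
additive E enters the basis when its profit ≥ yᵀa₃ = 8·5 + 9.5·1 = 49.5.

49.5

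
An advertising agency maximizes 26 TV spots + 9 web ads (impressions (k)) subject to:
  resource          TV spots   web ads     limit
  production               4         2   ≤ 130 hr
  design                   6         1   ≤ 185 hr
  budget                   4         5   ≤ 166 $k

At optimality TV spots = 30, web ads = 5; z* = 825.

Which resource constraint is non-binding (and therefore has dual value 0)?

production: 130/130 (binding)
design: 185/185 (binding)
budget: 145/166 (slack 21)
By complementary slackness, a constraint with positive slack has shadow price 0 → budget.

budget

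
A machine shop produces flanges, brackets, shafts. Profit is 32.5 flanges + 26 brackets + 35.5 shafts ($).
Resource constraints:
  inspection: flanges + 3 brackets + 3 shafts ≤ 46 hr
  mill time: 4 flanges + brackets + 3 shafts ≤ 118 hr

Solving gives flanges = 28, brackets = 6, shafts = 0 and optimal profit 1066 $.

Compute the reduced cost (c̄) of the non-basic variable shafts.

-3.5

Check each constraint at x*: inspection 46/46 (tight); mill time 118/118 (tight).
From A_Bᵀ y = c: 1·y_inspection + 4·y_mill time = 32.5; 3·y_inspection + 1·y_mill time = 26.
→ y_inspection = 6.5 and y_mill time = 6.5.
Reduced cost of shafts: c₃ − yᵀa₃ = 35.5 − (6.5·3 + 6.5·3) = 35.5 − 39 = -3.5.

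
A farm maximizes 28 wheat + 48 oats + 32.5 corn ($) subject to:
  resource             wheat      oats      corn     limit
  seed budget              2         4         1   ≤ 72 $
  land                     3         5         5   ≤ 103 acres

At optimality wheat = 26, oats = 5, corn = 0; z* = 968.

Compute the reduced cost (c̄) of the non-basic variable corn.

-9.5

Check each constraint at x*: seed budget 72/72 (tight); land 103/103 (tight).
From A_Bᵀ y = c: 2·y_seed budget + 3·y_land = 28; 4·y_seed budget + 5·y_land = 48.
This yields shadow prices y_seed budget = 2, y_land = 8.
Reduced cost of corn: c₃ − yᵀa₃ = 32.5 − (2·1 + 8·5) = 32.5 − 42 = -9.5.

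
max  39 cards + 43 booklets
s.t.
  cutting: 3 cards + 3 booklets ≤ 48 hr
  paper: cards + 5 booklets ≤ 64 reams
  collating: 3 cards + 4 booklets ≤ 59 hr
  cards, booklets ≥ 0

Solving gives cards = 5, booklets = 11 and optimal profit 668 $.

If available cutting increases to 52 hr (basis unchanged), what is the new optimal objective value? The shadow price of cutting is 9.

Δb = 4, so new z* = 668 + (9)·(4) = 668 + 36 = 704.

704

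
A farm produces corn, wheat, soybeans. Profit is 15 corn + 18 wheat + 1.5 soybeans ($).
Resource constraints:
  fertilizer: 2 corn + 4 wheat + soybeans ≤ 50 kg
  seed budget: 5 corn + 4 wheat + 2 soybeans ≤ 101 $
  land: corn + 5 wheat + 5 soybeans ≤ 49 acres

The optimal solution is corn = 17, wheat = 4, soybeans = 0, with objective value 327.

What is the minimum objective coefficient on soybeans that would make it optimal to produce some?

6.5

Check each constraint at x*: fertilizer 50/50 (tight); seed budget 101/101 (tight); land 37/49 (slack 12).
By complementary slackness, y = 0 for the non-binding constraint.
The binding rows give the dual system: 2·y_fertilizer + 5·y_seed budget = 15 and 4·y_fertilizer + 4·y_seed budget = 18.
→ y_fertilizer = 2.5 and y_seed budget = 2.
soybeans enters the basis when its profit ≥ yᵀa₃ = 2.5·1 + 2·2 = 6.5.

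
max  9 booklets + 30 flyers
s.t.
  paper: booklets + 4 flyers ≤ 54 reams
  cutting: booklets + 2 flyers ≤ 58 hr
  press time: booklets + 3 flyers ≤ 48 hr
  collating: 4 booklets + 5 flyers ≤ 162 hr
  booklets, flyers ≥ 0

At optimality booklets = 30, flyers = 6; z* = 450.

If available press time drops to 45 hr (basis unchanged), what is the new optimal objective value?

432

Check each constraint at x*: paper 54/54 (tight); cutting 42/58 (slack 16); press time 48/48 (tight); collating 150/162 (slack 12).
Since cutting, collating are not tight, their duals are 0.
From A_Bᵀ y = c: 1·y_paper + 1·y_press time = 9; 4·y_paper + 3·y_press time = 30.
This yields shadow prices y_paper = 3, y_press time = 6.
Δz = y_press time·Δb = 6 × (-3) = -18, so new z* = 450 − 18 = 432.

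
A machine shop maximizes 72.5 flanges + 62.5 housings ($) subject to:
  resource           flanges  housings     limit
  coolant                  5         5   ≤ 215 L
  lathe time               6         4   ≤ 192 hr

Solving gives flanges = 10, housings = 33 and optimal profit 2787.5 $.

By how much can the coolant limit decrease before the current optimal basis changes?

Binding constraints: coolant, lathe time. The basis is B = [[5,5],[6,4]] with det -10.
Per unit decrease in coolant, x* moves by d = (0.4, -0.6).
The basis stays optimal until housings reaches 0; allowable decrease = 55 L.

55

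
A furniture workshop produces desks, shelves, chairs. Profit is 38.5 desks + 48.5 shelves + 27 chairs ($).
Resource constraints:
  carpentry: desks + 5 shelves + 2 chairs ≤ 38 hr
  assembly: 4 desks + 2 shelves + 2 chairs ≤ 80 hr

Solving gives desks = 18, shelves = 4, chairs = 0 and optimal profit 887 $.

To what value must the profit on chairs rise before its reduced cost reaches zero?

Check each constraint at x*: carpentry 38/38 (tight); assembly 80/80 (tight).
From A_Bᵀ y = c: 1·y_carpentry + 4·y_assembly = 38.5; 5·y_carpentry + 2·y_assembly = 48.5.
Solving: y_carpentry = 6.5, y_assembly = 8.
chairs enters the basis when its profit ≥ yᵀa₃ = 6.5·2 + 8·2 = 29.

29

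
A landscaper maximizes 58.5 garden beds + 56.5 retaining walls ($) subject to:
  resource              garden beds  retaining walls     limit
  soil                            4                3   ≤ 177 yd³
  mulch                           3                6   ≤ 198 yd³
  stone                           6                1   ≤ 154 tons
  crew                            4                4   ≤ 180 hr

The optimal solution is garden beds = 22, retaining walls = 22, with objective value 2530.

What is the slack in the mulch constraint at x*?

mulch used = 3·22 + 6·22 = 198; slack = 198 − 198 = 0.

0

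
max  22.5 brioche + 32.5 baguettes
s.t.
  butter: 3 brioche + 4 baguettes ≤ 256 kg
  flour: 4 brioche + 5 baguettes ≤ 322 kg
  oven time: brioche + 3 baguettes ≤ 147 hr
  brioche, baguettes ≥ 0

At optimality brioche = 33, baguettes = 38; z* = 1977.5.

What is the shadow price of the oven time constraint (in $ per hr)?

2.5

Check each constraint at x*: butter 251/256 (slack 5); flour 322/322 (tight); oven time 147/147 (tight).
By complementary slackness, y = 0 for the non-binding constraint.
The binding rows give the dual system: 4·y_flour + 1·y_oven time = 22.5 and 5·y_flour + 3·y_oven time = 32.5.
→ y_flour = 5 and y_oven time = 2.5.
Shadow price of oven time = 2.5.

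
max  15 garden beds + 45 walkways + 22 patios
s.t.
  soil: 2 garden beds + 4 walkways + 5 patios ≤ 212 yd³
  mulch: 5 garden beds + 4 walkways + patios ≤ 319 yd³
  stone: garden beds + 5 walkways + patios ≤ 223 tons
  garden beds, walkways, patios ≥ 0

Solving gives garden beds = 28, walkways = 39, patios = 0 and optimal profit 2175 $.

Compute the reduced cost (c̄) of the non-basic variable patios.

-8

At the optimum: soil uses 212 of 212 (binding); mulch uses 296 of 319 (slack = 23); stone uses 223 of 223 (binding).
Slack constraints have shadow price 0 (complementary slackness).
Dual feasibility on the basic columns requires 2·y_soil + 1·y_stone = 15, 4·y_soil + 5·y_stone = 45.
→ y_soil = 5 and y_stone = 5.
Reduced cost of patios: c₃ − yᵀa₃ = 22 − (5·5 + 5·1) = 22 − 30 = -8.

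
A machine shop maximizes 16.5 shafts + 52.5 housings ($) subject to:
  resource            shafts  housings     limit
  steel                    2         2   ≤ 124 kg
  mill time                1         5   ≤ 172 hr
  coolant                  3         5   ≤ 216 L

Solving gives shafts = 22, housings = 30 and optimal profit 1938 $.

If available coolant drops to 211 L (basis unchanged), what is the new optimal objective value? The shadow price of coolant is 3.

1923

Δb = -5, so new z* = 1938 + (3)·(-5) = 1938 − 15 = 1923.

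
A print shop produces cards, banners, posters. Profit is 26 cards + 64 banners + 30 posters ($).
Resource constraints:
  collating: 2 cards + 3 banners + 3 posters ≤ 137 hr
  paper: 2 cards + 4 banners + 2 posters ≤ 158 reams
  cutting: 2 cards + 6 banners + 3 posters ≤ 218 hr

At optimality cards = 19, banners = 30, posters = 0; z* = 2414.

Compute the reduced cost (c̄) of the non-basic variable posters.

At the optimum: collating uses 128 of 137 (slack = 9); paper uses 158 of 158 (binding); cutting uses 218 of 218 (binding).
Since collating is not tight, its dual is 0.
The binding rows give the dual system: 2·y_paper + 2·y_cutting = 26 and 4·y_paper + 6·y_cutting = 64.
This yields shadow prices y_paper = 7, y_cutting = 6.
Reduced cost of posters: c₃ − yᵀa₃ = 30 − (7·2 + 6·3) = 30 − 32 = -2.

-2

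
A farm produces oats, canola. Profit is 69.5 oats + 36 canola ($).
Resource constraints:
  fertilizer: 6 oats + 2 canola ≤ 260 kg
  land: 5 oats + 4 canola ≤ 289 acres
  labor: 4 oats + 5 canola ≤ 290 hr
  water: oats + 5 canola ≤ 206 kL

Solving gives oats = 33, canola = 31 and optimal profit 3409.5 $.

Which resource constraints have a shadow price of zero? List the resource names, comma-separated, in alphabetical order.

fertilizer: 260/260 (binding)
land: 289/289 (binding)
labor: 287/290 (slack 3)
water: 188/206 (slack 18)
By complementary slackness, a constraint with positive slack has shadow price 0 → labor, water.

labor, water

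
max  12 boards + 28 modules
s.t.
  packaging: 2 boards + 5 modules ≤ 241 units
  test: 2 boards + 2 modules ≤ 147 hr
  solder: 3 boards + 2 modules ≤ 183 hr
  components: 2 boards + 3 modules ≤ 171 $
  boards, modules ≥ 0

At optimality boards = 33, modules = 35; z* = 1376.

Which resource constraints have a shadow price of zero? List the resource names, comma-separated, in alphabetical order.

solder, test

packaging: 241/241 (binding)
test: 136/147 (slack 11)
solder: 169/183 (slack 14)
components: 171/171 (binding)
By complementary slackness, a constraint with positive slack has shadow price 0 → solder, test.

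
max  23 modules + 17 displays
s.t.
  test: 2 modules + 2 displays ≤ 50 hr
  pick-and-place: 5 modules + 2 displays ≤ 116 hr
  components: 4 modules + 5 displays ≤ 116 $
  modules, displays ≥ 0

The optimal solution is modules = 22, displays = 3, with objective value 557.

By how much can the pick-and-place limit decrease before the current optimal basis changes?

Binding constraints: test, pick-and-place. The basis is B = [[2,2],[5,2]] with det -6.
Per unit decrease in pick-and-place, x* moves by d = (-0.3333, 0.3333).
The basis stays optimal until components becomes binding; allowable decrease = 39 hr.

39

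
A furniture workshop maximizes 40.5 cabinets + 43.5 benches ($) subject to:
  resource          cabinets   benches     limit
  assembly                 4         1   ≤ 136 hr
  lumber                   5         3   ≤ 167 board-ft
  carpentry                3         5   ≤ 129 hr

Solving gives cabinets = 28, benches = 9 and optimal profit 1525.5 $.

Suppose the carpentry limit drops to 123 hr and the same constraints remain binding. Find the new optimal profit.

At the optimum: assembly uses 121 of 136 (slack = 15); lumber uses 167 of 167 (binding); carpentry uses 129 of 129 (binding).
Slack constraints have shadow price 0 (complementary slackness).
Dual feasibility on the basic columns requires 5·y_lumber + 3·y_carpentry = 40.5, 3·y_lumber + 5·y_carpentry = 43.5.
→ y_lumber = 4.5 and y_carpentry = 6.
Δz = y_carpentry·Δb = 6 × (-6) = -36, so new z* = 1525.5 − 36 = 1489.5.

1489.5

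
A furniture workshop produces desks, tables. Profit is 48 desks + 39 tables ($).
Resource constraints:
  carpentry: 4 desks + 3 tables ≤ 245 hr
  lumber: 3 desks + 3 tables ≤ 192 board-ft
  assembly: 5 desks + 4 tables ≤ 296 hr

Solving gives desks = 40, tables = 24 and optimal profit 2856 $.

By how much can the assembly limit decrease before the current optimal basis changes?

40

Binding constraints: lumber, assembly. The basis is B = [[3,3],[5,4]] with det -3.
Per unit decrease in assembly, x* moves by d = (-1, 1).
The basis stays optimal until desks reaches 0; allowable decrease = 40 hr.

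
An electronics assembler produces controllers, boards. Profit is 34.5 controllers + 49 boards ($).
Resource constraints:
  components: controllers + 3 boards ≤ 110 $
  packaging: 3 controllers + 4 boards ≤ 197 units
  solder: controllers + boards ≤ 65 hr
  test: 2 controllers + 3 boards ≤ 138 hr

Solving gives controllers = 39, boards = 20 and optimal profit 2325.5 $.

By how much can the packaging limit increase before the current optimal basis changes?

6

Binding constraints: packaging, test. The basis is B = [[3,4],[2,3]] with det 1.
Per unit increase in packaging, x* moves by d = (3, -2).
The basis stays optimal until solder becomes binding; allowable increase = 6 units.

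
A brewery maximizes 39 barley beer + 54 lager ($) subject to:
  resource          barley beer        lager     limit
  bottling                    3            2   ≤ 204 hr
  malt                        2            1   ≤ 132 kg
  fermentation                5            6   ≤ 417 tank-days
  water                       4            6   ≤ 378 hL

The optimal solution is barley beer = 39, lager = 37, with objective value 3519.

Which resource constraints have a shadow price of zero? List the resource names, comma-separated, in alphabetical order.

bottling, malt

bottling: 191/204 (slack 13)
malt: 115/132 (slack 17)
fermentation: 417/417 (binding)
water: 378/378 (binding)
By complementary slackness, a constraint with positive slack has shadow price 0 → bottling, malt.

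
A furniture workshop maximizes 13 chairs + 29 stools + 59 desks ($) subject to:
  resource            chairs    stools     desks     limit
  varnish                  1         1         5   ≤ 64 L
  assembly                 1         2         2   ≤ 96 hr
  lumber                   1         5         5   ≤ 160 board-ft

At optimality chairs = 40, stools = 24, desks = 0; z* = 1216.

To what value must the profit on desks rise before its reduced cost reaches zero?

Binding: varnish and lumber. Non-binding: assembly (8 unused).
Since assembly is not tight, its dual is 0.
From A_Bᵀ y = c: 1·y_varnish + 1·y_lumber = 13; 1·y_varnish + 5·y_lumber = 29.
→ y_varnish = 9 and y_lumber = 4.
desks enters the basis when its profit ≥ yᵀa₃ = 9·5 + 4·5 = 65.

65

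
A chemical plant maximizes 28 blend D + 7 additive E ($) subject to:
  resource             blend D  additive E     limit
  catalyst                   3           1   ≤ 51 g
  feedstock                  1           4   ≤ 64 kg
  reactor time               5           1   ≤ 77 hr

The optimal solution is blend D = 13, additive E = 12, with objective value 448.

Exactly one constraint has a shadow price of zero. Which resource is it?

feedstock

catalyst: 51/51 (binding)
feedstock: 61/64 (slack 3)
reactor time: 77/77 (binding)
By complementary slackness, a constraint with positive slack has shadow price 0 → feedstock.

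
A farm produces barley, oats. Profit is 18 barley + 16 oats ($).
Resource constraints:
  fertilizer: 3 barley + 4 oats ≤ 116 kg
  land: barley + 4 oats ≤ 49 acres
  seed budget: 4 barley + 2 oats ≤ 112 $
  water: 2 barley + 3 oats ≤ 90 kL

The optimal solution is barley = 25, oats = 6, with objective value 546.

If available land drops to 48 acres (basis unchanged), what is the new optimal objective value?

544

At the optimum: fertilizer uses 99 of 116 (slack = 17); land uses 49 of 49 (binding); seed budget uses 112 of 112 (binding); water uses 68 of 90 (slack = 22).
By complementary slackness, y = 0 for the non-binding constraints.
From A_Bᵀ y = c: 1·y_land + 4·y_seed budget = 18; 4·y_land + 2·y_seed budget = 16.
→ y_land = 2 and y_seed budget = 4.
Δz = y_land·Δb = 2 × (-1) = -2, so new z* = 546 − 2 = 544.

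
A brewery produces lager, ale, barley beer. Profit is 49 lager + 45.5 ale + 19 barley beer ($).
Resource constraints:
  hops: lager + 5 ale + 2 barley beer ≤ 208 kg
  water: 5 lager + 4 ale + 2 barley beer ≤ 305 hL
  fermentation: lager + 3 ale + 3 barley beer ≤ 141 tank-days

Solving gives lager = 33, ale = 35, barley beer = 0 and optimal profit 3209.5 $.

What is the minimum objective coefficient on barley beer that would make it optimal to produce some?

22

At the optimum: hops uses 208 of 208 (binding); water uses 305 of 305 (binding); fermentation uses 138 of 141 (slack = 3).
Since fermentation is not tight, its dual is 0.
From A_Bᵀ y = c: 1·y_hops + 5·y_water = 49; 5·y_hops + 4·y_water = 45.5.
Solving: y_hops = 1.5, y_water = 9.5.
barley beer enters the basis when its profit ≥ yᵀa₃ = 1.5·2 + 9.5·2 = 22.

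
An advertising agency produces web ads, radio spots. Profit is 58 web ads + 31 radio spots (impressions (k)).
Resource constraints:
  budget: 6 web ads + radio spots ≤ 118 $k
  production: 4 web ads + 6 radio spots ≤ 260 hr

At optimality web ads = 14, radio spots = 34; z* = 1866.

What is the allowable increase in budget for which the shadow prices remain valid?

Binding constraints: budget, production. The basis is B = [[6,1],[4,6]] with det 32.
Per unit increase in budget, x* moves by d = (0.1875, -0.125).
The basis stays optimal until radio spots reaches 0; allowable increase = 272 $k.

272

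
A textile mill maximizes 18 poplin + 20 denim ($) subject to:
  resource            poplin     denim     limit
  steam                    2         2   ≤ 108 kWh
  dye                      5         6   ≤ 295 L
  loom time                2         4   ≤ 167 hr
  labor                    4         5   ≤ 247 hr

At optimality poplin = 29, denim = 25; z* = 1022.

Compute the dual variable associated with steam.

Check each constraint at x*: steam 108/108 (tight); dye 295/295 (tight); loom time 158/167 (slack 9); labor 241/247 (slack 6).
By complementary slackness, y = 0 for the non-binding constraints.
The binding rows give the dual system: 2·y_steam + 5·y_dye = 18 and 2·y_steam + 6·y_dye = 20.
Solving: y_steam = 4, y_dye = 2.
Shadow price of steam = 4.

4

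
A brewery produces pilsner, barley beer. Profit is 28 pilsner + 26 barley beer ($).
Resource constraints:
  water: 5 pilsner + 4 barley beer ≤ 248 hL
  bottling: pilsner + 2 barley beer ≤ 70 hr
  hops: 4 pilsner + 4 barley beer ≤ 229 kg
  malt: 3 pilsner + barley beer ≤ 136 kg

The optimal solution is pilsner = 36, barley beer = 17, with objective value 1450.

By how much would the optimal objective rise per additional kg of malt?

Check each constraint at x*: water 248/248 (tight); bottling 70/70 (tight); hops 212/229 (slack 17); malt 125/136 (slack 11).
Since hops, malt are not tight, their duals are 0.
From A_Bᵀ y = c: 5·y_water + 1·y_bottling = 28; 4·y_water + 2·y_bottling = 26.
→ y_water = 5 and y_bottling = 3.
Shadow price of malt = 0.

0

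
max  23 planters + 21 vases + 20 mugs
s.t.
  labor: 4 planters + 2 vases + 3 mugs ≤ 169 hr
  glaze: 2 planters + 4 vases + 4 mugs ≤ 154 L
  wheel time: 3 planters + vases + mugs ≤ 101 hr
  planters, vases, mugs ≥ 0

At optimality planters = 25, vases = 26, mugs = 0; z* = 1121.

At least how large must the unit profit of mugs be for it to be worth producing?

21

Binding: glaze and wheel time. Non-binding: labor (17 unused).
Slack constraints have shadow price 0 (complementary slackness).
Dual feasibility on the basic columns requires 2·y_glaze + 3·y_wheel time = 23, 4·y_glaze + 1·y_wheel time = 21.
Solving: y_glaze = 4, y_wheel time = 5.
mugs enters the basis when its profit ≥ yᵀa₃ = 4·4 + 5·1 = 21.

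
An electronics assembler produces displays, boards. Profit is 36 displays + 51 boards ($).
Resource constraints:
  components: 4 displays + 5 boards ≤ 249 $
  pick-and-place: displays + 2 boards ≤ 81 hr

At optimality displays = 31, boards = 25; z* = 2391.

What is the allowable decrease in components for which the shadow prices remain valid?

46.5

Binding constraints: components, pick-and-place. The basis is B = [[4,5],[1,2]] with det 3.
Per unit decrease in components, x* moves by d = (-0.6667, 0.3333).
The basis stays optimal until displays reaches 0; allowable decrease = 46.5 $.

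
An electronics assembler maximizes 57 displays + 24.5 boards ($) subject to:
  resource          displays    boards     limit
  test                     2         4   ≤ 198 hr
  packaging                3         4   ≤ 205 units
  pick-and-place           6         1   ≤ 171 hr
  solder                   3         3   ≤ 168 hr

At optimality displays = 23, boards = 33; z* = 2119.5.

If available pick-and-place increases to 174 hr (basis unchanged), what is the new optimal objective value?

2139

Check each constraint at x*: test 178/198 (slack 20); packaging 201/205 (slack 4); pick-and-place 171/171 (tight); solder 168/168 (tight).
Slack constraints have shadow price 0 (complementary slackness).
From A_Bᵀ y = c: 6·y_pick-and-place + 3·y_solder = 57; 1·y_pick-and-place + 3·y_solder = 24.5.
This yields shadow prices y_pick-and-place = 6.5, y_solder = 6.
Δz = y_pick-and-place·Δb = 6.5 × (3) = 19.5, so new z* = 2119.5 + 19.5 = 2139.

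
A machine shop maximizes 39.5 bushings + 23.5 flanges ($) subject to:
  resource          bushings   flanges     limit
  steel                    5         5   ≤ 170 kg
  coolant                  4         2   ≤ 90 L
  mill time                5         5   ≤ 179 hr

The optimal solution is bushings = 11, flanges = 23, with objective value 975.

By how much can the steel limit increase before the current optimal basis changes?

Binding constraints: steel, coolant. The basis is B = [[5,5],[4,2]] with det -10.
Per unit increase in steel, x* moves by d = (-0.2, 0.4).
The basis stays optimal until mill time becomes binding; allowable increase = 9 kg.

9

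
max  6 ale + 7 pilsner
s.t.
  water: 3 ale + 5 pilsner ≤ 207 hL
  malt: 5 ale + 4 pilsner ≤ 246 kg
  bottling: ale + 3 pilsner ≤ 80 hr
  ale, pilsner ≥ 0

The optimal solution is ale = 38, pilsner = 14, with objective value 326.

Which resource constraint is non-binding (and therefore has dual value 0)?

water: 184/207 (slack 23)
malt: 246/246 (binding)
bottling: 80/80 (binding)
By complementary slackness, a constraint with positive slack has shadow price 0 → water.

water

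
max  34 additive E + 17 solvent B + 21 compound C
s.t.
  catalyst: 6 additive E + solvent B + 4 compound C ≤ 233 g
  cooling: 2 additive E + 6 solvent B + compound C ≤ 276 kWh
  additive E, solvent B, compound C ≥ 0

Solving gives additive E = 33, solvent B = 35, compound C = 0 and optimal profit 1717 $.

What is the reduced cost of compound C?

-1

Both catalyst and cooling are binding at x*.
From A_Bᵀ y = c: 6·y_catalyst + 2·y_cooling = 34; 1·y_catalyst + 6·y_cooling = 17.
→ y_catalyst = 5 and y_cooling = 2.
Reduced cost of compound C: c₃ − yᵀa₃ = 21 − (5·4 + 2·1) = 21 − 22 = -1.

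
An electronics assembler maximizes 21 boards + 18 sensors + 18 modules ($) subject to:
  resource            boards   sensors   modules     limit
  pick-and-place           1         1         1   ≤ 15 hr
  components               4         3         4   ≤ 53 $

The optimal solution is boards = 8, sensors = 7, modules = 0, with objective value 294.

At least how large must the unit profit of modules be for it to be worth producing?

21

Check each constraint at x*: pick-and-place 15/15 (tight); components 53/53 (tight).
The binding rows give the dual system: 1·y_pick-and-place + 4·y_components = 21 and 1·y_pick-and-place + 3·y_components = 18.
This yields shadow prices y_pick-and-place = 9, y_components = 3.
modules enters the basis when its profit ≥ yᵀa₃ = 9·1 + 3·4 = 21.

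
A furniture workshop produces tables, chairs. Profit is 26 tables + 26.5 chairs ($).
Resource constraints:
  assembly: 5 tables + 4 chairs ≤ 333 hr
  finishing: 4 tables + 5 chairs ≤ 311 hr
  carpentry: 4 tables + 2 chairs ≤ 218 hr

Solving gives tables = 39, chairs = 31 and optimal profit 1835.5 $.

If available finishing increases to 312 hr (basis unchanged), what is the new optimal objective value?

At the optimum: assembly uses 319 of 333 (slack = 14); finishing uses 311 of 311 (binding); carpentry uses 218 of 218 (binding).
Slack constraints have shadow price 0 (complementary slackness).
Dual feasibility on the basic columns requires 4·y_finishing + 4·y_carpentry = 26, 5·y_finishing + 2·y_carpentry = 26.5.
This yields shadow prices y_finishing = 4.5, y_carpentry = 2.
Δz = y_finishing·Δb = 4.5 × (1) = 4.5, so new z* = 1835.5 + 4.5 = 1840.

1840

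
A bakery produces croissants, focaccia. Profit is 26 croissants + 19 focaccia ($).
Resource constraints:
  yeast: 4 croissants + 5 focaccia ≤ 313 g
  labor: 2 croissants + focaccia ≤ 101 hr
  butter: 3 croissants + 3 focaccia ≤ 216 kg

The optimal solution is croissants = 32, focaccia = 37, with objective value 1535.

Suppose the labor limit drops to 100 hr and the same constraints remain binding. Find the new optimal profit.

Binding: yeast and labor. Non-binding: butter (9 unused).
By complementary slackness, y = 0 for the non-binding constraint.
The binding rows give the dual system: 4·y_yeast + 2·y_labor = 26 and 5·y_yeast + 1·y_labor = 19.
This yields shadow prices y_yeast = 2, y_labor = 9.
Δz = y_labor·Δb = 9 × (-1) = -9, so new z* = 1535 − 9 = 1526.

1526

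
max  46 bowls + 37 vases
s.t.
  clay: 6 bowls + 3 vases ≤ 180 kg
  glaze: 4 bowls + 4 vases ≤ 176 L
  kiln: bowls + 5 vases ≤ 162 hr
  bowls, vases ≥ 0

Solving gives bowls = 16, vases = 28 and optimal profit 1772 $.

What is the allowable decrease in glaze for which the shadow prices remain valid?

56

Binding constraints: clay, glaze. The basis is B = [[6,3],[4,4]] with det 12.
Per unit decrease in glaze, x* moves by d = (0.25, -0.5).
The basis stays optimal until vases reaches 0; allowable decrease = 56 L.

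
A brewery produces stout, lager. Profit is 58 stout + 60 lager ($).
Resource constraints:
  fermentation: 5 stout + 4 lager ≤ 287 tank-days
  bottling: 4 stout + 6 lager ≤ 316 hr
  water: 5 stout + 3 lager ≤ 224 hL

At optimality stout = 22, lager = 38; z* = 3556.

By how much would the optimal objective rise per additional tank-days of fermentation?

0

Binding: bottling and water. Non-binding: fermentation (25 unused).
By complementary slackness, y = 0 for the non-binding constraint.
Dual feasibility on the basic columns requires 4·y_bottling + 5·y_water = 58, 6·y_bottling + 3·y_water = 60.
This yields shadow prices y_bottling = 7, y_water = 6.
Shadow price of fermentation = 0.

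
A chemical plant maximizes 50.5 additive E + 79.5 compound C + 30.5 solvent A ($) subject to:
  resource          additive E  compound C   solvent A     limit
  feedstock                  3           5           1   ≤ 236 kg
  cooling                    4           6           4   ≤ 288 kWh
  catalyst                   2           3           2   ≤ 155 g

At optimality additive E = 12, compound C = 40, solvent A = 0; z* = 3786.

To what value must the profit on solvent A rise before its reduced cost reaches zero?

35.5

Binding: feedstock and cooling. Non-binding: catalyst (11 unused).
Since catalyst is not tight, its dual is 0.
The binding rows give the dual system: 3·y_feedstock + 4·y_cooling = 50.5 and 5·y_feedstock + 6·y_cooling = 79.5.
→ y_feedstock = 7.5 and y_cooling = 7.
solvent A enters the basis when its profit ≥ yᵀa₃ = 7.5·1 + 7·4 = 35.5.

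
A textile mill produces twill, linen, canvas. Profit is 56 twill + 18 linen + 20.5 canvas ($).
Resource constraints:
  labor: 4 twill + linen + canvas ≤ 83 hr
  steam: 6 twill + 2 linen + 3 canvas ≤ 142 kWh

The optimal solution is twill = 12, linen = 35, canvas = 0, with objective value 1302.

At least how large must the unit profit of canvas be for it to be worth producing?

26

Check each constraint at x*: labor 83/83 (tight); steam 142/142 (tight).
From A_Bᵀ y = c: 4·y_labor + 6·y_steam = 56; 1·y_labor + 2·y_steam = 18.
Solving: y_labor = 2, y_steam = 8.
canvas enters the basis when its profit ≥ yᵀa₃ = 2·1 + 8·3 = 26.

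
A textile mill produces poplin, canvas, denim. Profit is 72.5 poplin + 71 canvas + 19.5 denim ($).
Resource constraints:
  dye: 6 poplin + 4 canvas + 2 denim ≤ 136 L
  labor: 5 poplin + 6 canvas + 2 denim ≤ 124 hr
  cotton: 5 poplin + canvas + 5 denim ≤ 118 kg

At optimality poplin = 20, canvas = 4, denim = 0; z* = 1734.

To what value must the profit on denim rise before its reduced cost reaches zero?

Check each constraint at x*: dye 136/136 (tight); labor 124/124 (tight); cotton 104/118 (slack 14).
Since cotton is not tight, its dual is 0.
Dual feasibility on the basic columns requires 6·y_dye + 5·y_labor = 72.5, 4·y_dye + 6·y_labor = 71.
Solving: y_dye = 5, y_labor = 8.5.
denim enters the basis when its profit ≥ yᵀa₃ = 5·2 + 8.5·2 = 27.

27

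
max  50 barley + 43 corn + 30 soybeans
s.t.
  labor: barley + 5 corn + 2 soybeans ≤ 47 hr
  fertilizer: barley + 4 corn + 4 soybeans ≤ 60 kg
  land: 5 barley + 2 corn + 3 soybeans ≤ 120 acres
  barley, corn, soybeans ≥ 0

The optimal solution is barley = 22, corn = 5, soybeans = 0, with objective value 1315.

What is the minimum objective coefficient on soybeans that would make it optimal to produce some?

Binding: labor and land. Non-binding: fertilizer (18 unused).
By complementary slackness, y = 0 for the non-binding constraint.
From A_Bᵀ y = c: 1·y_labor + 5·y_land = 50; 5·y_labor + 2·y_land = 43.
→ y_labor = 5 and y_land = 9.
soybeans enters the basis when its profit ≥ yᵀa₃ = 5·2 + 9·3 = 37.

37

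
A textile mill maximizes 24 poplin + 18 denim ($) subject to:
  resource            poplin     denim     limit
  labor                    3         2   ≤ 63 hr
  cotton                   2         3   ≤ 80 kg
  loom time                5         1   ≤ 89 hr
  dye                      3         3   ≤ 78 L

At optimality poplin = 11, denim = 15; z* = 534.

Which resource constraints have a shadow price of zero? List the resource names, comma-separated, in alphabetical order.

cotton, loom time

labor: 63/63 (binding)
cotton: 67/80 (slack 13)
loom time: 70/89 (slack 19)
dye: 78/78 (binding)
By complementary slackness, a constraint with positive slack has shadow price 0 → cotton, loom time.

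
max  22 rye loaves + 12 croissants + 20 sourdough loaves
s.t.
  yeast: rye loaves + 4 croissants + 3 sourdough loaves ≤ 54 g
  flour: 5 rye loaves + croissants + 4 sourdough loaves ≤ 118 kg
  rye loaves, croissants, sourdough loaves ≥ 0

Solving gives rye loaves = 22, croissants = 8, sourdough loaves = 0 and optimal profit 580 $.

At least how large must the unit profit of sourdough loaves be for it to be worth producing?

At the optimum: yeast uses 54 of 54 (binding); flour uses 118 of 118 (binding).
Dual feasibility on the basic columns requires 1·y_yeast + 5·y_flour = 22, 4·y_yeast + 1·y_flour = 12.
This yields shadow prices y_yeast = 2, y_flour = 4.
sourdough loaves enters the basis when its profit ≥ yᵀa₃ = 2·3 + 4·4 = 22.

22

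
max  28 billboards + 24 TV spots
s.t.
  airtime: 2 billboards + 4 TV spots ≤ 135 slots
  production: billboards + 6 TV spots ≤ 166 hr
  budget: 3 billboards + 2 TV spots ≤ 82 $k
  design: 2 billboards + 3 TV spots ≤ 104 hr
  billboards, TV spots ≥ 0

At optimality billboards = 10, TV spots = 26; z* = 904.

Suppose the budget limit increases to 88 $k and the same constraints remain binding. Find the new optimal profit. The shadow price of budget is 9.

958

Δb = 6, so new z* = 904 + (9)·(6) = 904 + 54 = 958.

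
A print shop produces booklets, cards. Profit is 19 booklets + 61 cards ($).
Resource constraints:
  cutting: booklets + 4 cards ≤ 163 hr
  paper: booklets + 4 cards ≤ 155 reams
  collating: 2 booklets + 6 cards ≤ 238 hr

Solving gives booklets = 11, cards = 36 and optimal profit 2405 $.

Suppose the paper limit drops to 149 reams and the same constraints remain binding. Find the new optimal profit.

2381

Binding: paper and collating. Non-binding: cutting (8 unused).
By complementary slackness, y = 0 for the non-binding constraint.
Dual feasibility on the basic columns requires 1·y_paper + 2·y_collating = 19, 4·y_paper + 6·y_collating = 61.
→ y_paper = 4 and y_collating = 7.5.
Δz = y_paper·Δb = 4 × (-6) = -24, so new z* = 2405 − 24 = 2381.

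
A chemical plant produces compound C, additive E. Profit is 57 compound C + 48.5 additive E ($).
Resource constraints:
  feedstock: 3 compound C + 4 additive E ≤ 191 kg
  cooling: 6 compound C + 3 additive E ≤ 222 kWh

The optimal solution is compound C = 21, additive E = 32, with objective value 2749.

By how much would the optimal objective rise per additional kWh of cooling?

5.5

At the optimum: feedstock uses 191 of 191 (binding); cooling uses 222 of 222 (binding).
From A_Bᵀ y = c: 3·y_feedstock + 6·y_cooling = 57; 4·y_feedstock + 3·y_cooling = 48.5.
Solving: y_feedstock = 8, y_cooling = 5.5.
Shadow price of cooling = 5.5.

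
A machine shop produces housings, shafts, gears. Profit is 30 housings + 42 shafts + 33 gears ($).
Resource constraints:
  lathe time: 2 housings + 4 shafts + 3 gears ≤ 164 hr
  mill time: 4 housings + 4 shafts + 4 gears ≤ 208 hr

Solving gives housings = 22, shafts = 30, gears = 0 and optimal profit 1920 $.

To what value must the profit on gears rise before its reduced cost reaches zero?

Both lathe time and mill time are binding at x*.
The binding rows give the dual system: 2·y_lathe time + 4·y_mill time = 30 and 4·y_lathe time + 4·y_mill time = 42.
→ y_lathe time = 6 and y_mill time = 4.5.
gears enters the basis when its profit ≥ yᵀa₃ = 6·3 + 4.5·4 = 36.

36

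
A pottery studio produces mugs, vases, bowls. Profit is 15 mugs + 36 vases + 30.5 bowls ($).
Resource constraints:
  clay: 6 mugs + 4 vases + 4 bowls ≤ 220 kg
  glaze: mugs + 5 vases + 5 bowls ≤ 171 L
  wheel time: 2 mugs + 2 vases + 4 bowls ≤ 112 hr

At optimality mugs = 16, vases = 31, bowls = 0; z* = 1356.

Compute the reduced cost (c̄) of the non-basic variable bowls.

-5.5

Binding: clay and glaze. Non-binding: wheel time (18 unused).
Since wheel time is not tight, its dual is 0.
Dual feasibility on the basic columns requires 6·y_clay + 1·y_glaze = 15, 4·y_clay + 5·y_glaze = 36.
This yields shadow prices y_clay = 1.5, y_glaze = 6.
Reduced cost of bowls: c₃ − yᵀa₃ = 30.5 − (1.5·4 + 6·5) = 30.5 − 36 = -5.5.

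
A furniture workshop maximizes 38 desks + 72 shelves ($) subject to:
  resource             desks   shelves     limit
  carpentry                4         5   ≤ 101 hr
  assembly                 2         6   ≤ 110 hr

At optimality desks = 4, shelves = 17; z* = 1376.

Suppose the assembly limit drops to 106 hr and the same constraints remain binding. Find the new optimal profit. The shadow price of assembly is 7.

1348

Δb = -4, so new z* = 1376 + (7)·(-4) = 1376 − 28 = 1348.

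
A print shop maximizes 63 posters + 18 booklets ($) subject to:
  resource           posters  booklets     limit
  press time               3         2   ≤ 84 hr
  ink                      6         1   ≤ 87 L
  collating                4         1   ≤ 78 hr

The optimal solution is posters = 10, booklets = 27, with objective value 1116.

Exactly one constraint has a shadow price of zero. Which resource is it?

press time: 84/84 (binding)
ink: 87/87 (binding)
collating: 67/78 (slack 11)
By complementary slackness, a constraint with positive slack has shadow price 0 → collating.

collating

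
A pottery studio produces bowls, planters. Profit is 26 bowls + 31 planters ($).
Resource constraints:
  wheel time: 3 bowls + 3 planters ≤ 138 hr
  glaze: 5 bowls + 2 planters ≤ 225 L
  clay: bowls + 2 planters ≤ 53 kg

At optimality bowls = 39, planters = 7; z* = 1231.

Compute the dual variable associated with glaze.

0

Check each constraint at x*: wheel time 138/138 (tight); glaze 209/225 (slack 16); clay 53/53 (tight).
By complementary slackness, y = 0 for the non-binding constraint.
From A_Bᵀ y = c: 3·y_wheel time + 1·y_clay = 26; 3·y_wheel time + 2·y_clay = 31.
Solving: y_wheel time = 7, y_clay = 5.
Shadow price of glaze = 0.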